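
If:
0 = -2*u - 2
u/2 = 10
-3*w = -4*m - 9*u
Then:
No Solution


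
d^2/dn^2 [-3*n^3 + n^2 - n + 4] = 2 - 18*n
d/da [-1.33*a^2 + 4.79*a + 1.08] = 4.79 - 2.66*a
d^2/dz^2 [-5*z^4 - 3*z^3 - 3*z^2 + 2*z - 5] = -60*z^2 - 18*z - 6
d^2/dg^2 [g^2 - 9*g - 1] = 2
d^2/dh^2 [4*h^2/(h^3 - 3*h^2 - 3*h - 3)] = 8*(h^6 + 9*h^4 + 12*h^3 - 27*h^2 + 9)/(h^9 - 9*h^8 + 18*h^7 + 18*h^6 - 108*h^4 - 162*h^3 - 162*h^2 - 81*h - 27)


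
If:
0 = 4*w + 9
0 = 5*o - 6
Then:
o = 6/5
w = -9/4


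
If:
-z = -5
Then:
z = 5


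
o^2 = o^2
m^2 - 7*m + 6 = (m - 6)*(m - 1)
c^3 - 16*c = c*(c - 4)*(c + 4)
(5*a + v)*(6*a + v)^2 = 180*a^3 + 96*a^2*v + 17*a*v^2 + v^3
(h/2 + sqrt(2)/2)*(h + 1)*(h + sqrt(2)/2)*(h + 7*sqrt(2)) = h^4/2 + h^3/2 + 17*sqrt(2)*h^3/4 + 17*sqrt(2)*h^2/4 + 11*h^2 + 7*sqrt(2)*h/2 + 11*h + 7*sqrt(2)/2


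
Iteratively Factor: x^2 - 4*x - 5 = (x + 1)*(x - 5)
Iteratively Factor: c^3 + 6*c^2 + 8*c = (c)*(c^2 + 6*c + 8) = c*(c + 2)*(c + 4)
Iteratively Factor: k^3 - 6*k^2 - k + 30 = (k + 2)*(k^2 - 8*k + 15) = (k - 5)*(k + 2)*(k - 3)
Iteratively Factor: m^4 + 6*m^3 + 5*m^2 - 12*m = (m)*(m^3 + 6*m^2 + 5*m - 12) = m*(m - 1)*(m^2 + 7*m + 12) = m*(m - 1)*(m + 4)*(m + 3)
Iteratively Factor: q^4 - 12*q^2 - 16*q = (q + 2)*(q^3 - 2*q^2 - 8*q) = (q + 2)^2*(q^2 - 4*q) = (q - 4)*(q + 2)^2*(q)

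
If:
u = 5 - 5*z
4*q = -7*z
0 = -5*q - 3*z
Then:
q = 0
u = 5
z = 0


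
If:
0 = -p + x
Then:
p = x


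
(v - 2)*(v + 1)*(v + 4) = v^3 + 3*v^2 - 6*v - 8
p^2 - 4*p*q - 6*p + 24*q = (p - 6)*(p - 4*q)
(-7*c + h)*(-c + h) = 7*c^2 - 8*c*h + h^2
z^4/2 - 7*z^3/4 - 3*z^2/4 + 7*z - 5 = (z/2 + 1)*(z - 5/2)*(z - 2)*(z - 1)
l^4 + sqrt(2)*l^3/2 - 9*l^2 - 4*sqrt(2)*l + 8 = (l - 2*sqrt(2))*(l - sqrt(2)/2)*(l + sqrt(2))*(l + 2*sqrt(2))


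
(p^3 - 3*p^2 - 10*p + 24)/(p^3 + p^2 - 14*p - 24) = (p - 2)/(p + 2)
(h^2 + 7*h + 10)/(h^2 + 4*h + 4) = (h + 5)/(h + 2)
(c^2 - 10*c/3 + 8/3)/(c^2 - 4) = (c - 4/3)/(c + 2)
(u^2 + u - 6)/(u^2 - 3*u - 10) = (-u^2 - u + 6)/(-u^2 + 3*u + 10)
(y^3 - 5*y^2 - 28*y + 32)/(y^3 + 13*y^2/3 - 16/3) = 3*(y - 8)/(3*y + 4)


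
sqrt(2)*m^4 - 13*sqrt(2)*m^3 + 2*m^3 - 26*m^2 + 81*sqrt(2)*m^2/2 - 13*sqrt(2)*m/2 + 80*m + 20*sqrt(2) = (m - 8)*(m - 5)*(m + sqrt(2)/2)*(sqrt(2)*m + 1)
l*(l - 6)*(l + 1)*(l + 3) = l^4 - 2*l^3 - 21*l^2 - 18*l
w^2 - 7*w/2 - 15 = (w - 6)*(w + 5/2)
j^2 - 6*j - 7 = (j - 7)*(j + 1)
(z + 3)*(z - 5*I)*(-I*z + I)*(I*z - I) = z^4 + z^3 - 5*I*z^3 - 5*z^2 - 5*I*z^2 + 3*z + 25*I*z - 15*I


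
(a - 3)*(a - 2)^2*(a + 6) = a^4 - a^3 - 26*a^2 + 84*a - 72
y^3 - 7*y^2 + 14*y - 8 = (y - 4)*(y - 2)*(y - 1)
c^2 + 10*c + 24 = (c + 4)*(c + 6)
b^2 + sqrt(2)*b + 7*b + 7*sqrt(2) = (b + 7)*(b + sqrt(2))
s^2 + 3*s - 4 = (s - 1)*(s + 4)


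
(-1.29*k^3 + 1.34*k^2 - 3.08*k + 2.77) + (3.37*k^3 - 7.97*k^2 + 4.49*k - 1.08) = 2.08*k^3 - 6.63*k^2 + 1.41*k + 1.69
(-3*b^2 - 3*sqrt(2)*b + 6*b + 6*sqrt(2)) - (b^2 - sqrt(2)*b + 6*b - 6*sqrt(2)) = -4*b^2 - 2*sqrt(2)*b + 12*sqrt(2)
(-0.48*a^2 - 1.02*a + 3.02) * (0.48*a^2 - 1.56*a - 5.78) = -0.2304*a^4 + 0.2592*a^3 + 5.8152*a^2 + 1.1844*a - 17.4556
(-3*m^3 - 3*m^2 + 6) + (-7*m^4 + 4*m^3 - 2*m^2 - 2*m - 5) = -7*m^4 + m^3 - 5*m^2 - 2*m + 1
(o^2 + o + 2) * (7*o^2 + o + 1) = 7*o^4 + 8*o^3 + 16*o^2 + 3*o + 2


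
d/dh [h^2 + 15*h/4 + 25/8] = 2*h + 15/4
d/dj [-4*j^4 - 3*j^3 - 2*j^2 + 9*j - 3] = -16*j^3 - 9*j^2 - 4*j + 9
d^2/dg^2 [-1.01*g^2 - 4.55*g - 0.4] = -2.02000000000000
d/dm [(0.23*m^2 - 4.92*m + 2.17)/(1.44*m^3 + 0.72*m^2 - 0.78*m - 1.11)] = (-0.3312*m^4 + 14.1696*m^3 - 6.0114*m^2 - 3.6354*m + 7.1538)/(2.0736*m^6 + 2.0736*m^5 - 1.728*m^4 - 4.32*m^3 - 0.99*m^2 + 1.7316*m + 1.2321)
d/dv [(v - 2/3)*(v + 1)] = 2*v + 1/3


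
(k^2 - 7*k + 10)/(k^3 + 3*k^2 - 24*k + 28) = (k - 5)/(k^2 + 5*k - 14)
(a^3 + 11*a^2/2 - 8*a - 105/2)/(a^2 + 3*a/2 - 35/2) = (2*a^2 + a - 21)/(2*a - 7)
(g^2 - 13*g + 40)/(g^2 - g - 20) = (g - 8)/(g + 4)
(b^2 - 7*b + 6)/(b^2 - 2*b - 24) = (b - 1)/(b + 4)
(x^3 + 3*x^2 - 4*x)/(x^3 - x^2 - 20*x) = (x - 1)/(x - 5)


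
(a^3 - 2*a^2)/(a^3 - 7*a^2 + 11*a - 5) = a^2*(a - 2)/(a^3 - 7*a^2 + 11*a - 5)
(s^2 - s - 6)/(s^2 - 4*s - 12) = (s - 3)/(s - 6)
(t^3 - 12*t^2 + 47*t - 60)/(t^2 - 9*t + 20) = t - 3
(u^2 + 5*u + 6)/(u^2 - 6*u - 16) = (u + 3)/(u - 8)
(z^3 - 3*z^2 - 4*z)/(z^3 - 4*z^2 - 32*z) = (-z^2 + 3*z + 4)/(-z^2 + 4*z + 32)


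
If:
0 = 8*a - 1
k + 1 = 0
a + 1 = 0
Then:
No Solution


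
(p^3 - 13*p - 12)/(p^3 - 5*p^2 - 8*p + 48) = (p + 1)/(p - 4)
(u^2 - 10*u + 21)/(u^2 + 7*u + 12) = (u^2 - 10*u + 21)/(u^2 + 7*u + 12)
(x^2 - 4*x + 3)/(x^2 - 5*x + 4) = (x - 3)/(x - 4)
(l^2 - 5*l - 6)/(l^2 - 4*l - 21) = (-l^2 + 5*l + 6)/(-l^2 + 4*l + 21)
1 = 1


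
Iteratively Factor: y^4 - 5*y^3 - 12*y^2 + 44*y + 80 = (y - 4)*(y^3 - y^2 - 16*y - 20) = (y - 4)*(y + 2)*(y^2 - 3*y - 10) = (y - 4)*(y + 2)^2*(y - 5)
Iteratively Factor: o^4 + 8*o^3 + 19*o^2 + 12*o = (o + 4)*(o^3 + 4*o^2 + 3*o) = (o + 3)*(o + 4)*(o^2 + o) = o*(o + 3)*(o + 4)*(o + 1)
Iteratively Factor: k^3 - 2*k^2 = (k)*(k^2 - 2*k) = k*(k - 2)*(k)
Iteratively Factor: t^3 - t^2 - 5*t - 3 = (t + 1)*(t^2 - 2*t - 3) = (t + 1)^2*(t - 3)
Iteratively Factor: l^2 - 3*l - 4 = (l + 1)*(l - 4)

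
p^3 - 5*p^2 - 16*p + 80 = (p - 5)*(p - 4)*(p + 4)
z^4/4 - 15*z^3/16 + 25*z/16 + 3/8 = (z/4 + 1/4)*(z - 3)*(z - 2)*(z + 1/4)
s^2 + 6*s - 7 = (s - 1)*(s + 7)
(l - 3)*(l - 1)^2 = l^3 - 5*l^2 + 7*l - 3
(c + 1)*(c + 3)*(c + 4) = c^3 + 8*c^2 + 19*c + 12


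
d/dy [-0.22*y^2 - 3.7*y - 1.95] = -0.44*y - 3.7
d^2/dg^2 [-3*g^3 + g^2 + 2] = 2 - 18*g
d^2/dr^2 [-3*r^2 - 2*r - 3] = -6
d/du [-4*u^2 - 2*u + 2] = -8*u - 2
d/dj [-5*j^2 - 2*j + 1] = -10*j - 2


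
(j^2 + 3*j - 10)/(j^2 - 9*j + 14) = (j + 5)/(j - 7)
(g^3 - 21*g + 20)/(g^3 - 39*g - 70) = (-g^3 + 21*g - 20)/(-g^3 + 39*g + 70)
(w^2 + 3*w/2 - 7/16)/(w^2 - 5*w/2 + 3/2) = (16*w^2 + 24*w - 7)/(8*(2*w^2 - 5*w + 3))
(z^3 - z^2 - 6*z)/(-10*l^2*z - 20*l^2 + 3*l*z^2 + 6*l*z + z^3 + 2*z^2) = z*(z - 3)/(-10*l^2 + 3*l*z + z^2)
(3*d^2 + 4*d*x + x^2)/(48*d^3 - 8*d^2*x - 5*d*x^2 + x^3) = (d + x)/(16*d^2 - 8*d*x + x^2)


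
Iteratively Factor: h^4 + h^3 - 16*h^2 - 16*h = (h)*(h^3 + h^2 - 16*h - 16) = h*(h - 4)*(h^2 + 5*h + 4) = h*(h - 4)*(h + 4)*(h + 1)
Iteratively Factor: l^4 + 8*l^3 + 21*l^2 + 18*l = (l)*(l^3 + 8*l^2 + 21*l + 18) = l*(l + 3)*(l^2 + 5*l + 6) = l*(l + 2)*(l + 3)*(l + 3)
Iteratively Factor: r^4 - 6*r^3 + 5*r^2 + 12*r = (r + 1)*(r^3 - 7*r^2 + 12*r) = (r - 4)*(r + 1)*(r^2 - 3*r) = (r - 4)*(r - 3)*(r + 1)*(r)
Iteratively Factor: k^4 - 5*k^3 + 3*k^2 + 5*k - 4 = (k - 1)*(k^3 - 4*k^2 - k + 4) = (k - 4)*(k - 1)*(k^2 - 1) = (k - 4)*(k - 1)*(k + 1)*(k - 1)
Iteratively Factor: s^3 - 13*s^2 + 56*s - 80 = (s - 4)*(s^2 - 9*s + 20) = (s - 5)*(s - 4)*(s - 4)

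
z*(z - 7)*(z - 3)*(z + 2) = z^4 - 8*z^3 + z^2 + 42*z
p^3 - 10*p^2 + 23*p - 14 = (p - 7)*(p - 2)*(p - 1)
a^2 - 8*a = a*(a - 8)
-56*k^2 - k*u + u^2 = (-8*k + u)*(7*k + u)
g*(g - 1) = g^2 - g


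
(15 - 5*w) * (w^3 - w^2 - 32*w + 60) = -5*w^4 + 20*w^3 + 145*w^2 - 780*w + 900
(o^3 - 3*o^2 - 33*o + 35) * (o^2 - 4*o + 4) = o^5 - 7*o^4 - 17*o^3 + 155*o^2 - 272*o + 140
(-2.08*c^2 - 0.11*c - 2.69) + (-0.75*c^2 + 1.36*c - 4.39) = -2.83*c^2 + 1.25*c - 7.08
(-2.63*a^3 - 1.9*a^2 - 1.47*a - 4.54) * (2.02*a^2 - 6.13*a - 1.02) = -5.3126*a^5 + 12.2839*a^4 + 11.3602*a^3 + 1.7783*a^2 + 29.3296*a + 4.6308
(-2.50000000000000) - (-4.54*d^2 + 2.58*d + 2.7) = 4.54*d^2 - 2.58*d - 5.2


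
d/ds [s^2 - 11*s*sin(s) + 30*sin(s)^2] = -11*s*cos(s) + 2*s - 11*sin(s) + 30*sin(2*s)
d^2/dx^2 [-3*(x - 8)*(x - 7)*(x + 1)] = 84 - 18*x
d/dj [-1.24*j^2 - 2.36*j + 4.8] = -2.48*j - 2.36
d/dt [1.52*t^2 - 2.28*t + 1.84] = 3.04*t - 2.28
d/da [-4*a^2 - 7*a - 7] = -8*a - 7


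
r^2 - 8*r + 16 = (r - 4)^2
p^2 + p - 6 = (p - 2)*(p + 3)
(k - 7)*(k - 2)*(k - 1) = k^3 - 10*k^2 + 23*k - 14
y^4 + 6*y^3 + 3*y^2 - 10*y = y*(y - 1)*(y + 2)*(y + 5)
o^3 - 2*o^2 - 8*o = o*(o - 4)*(o + 2)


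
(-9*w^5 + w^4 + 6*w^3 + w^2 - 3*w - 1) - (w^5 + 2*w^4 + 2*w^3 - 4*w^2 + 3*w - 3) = -10*w^5 - w^4 + 4*w^3 + 5*w^2 - 6*w + 2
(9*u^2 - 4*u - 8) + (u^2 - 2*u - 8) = 10*u^2 - 6*u - 16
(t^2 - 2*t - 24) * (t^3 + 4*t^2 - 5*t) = t^5 + 2*t^4 - 37*t^3 - 86*t^2 + 120*t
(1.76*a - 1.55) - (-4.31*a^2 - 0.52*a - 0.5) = 4.31*a^2 + 2.28*a - 1.05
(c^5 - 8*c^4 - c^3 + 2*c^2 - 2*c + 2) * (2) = 2*c^5 - 16*c^4 - 2*c^3 + 4*c^2 - 4*c + 4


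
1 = 1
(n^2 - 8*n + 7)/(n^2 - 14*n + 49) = (n - 1)/(n - 7)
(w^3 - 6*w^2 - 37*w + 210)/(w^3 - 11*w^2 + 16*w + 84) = (w^2 + w - 30)/(w^2 - 4*w - 12)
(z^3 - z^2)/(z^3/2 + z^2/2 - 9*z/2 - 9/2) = 2*z^2*(z - 1)/(z^3 + z^2 - 9*z - 9)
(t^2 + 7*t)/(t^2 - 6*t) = (t + 7)/(t - 6)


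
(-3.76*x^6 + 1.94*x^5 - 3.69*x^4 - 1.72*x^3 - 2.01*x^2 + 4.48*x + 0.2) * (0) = 0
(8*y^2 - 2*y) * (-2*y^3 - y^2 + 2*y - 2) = -16*y^5 - 4*y^4 + 18*y^3 - 20*y^2 + 4*y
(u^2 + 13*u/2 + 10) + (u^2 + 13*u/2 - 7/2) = 2*u^2 + 13*u + 13/2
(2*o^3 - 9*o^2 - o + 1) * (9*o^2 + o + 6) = 18*o^5 - 79*o^4 - 6*o^3 - 46*o^2 - 5*o + 6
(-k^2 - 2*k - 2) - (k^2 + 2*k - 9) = -2*k^2 - 4*k + 7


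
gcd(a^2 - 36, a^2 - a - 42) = a + 6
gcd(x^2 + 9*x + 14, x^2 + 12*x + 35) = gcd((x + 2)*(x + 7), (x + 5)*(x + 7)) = x + 7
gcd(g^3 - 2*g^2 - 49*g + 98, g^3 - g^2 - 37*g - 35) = g - 7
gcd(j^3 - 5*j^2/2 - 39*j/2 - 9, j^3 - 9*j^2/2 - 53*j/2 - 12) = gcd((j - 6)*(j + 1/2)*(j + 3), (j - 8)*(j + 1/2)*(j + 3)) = j^2 + 7*j/2 + 3/2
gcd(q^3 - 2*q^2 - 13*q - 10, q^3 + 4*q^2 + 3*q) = q + 1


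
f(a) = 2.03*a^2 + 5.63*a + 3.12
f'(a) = 4.06*a + 5.63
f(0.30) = 4.99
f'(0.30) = 6.85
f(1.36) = 14.53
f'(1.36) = 11.15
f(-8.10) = 90.71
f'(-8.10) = -27.26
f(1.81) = 19.96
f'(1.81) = 12.98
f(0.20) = 4.33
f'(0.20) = 6.44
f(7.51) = 159.89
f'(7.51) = 36.12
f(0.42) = 5.84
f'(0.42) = 7.34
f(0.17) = 4.14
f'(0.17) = 6.32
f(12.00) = 363.00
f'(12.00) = 54.35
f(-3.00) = 4.50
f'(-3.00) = -6.55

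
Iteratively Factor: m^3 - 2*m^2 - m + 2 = (m - 2)*(m^2 - 1) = (m - 2)*(m - 1)*(m + 1)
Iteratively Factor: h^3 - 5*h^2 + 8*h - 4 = (h - 2)*(h^2 - 3*h + 2) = (h - 2)*(h - 1)*(h - 2)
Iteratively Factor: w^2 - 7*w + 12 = (w - 3)*(w - 4)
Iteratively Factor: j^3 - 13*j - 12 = (j - 4)*(j^2 + 4*j + 3) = (j - 4)*(j + 3)*(j + 1)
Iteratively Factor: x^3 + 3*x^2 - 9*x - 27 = (x - 3)*(x^2 + 6*x + 9) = (x - 3)*(x + 3)*(x + 3)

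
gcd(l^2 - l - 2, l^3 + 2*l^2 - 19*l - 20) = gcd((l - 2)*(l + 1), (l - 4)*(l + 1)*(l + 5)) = l + 1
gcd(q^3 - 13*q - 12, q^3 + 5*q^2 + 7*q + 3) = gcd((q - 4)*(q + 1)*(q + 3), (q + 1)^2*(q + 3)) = q^2 + 4*q + 3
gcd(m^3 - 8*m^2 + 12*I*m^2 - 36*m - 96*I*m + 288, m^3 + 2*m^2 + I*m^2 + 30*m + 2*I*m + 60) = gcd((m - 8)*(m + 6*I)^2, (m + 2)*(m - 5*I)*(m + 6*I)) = m + 6*I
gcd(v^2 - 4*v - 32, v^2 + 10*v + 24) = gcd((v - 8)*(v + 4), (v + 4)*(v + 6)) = v + 4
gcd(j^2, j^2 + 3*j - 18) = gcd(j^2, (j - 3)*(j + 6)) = 1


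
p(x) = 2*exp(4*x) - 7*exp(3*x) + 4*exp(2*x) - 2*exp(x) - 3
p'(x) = 8*exp(4*x) - 21*exp(3*x) + 8*exp(2*x) - 2*exp(x)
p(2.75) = 93899.39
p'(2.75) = 400539.24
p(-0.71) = -3.73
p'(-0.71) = -1.08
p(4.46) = 107404674.15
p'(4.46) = 434087926.82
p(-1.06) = -3.48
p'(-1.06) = -0.49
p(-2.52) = -3.14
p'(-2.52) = -0.12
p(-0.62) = -3.84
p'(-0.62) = -1.36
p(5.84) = 27651093794.76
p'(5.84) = 110887836868.68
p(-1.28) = -3.39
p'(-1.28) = -0.34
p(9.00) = 8618739019169845.24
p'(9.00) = 34478679889132470.98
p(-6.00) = -3.00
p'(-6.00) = 0.00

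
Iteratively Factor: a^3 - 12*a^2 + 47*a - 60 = (a - 3)*(a^2 - 9*a + 20) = (a - 4)*(a - 3)*(a - 5)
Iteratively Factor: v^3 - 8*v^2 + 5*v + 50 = (v - 5)*(v^2 - 3*v - 10) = (v - 5)*(v + 2)*(v - 5)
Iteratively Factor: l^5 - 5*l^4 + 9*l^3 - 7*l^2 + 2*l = (l - 2)*(l^4 - 3*l^3 + 3*l^2 - l) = (l - 2)*(l - 1)*(l^3 - 2*l^2 + l) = l*(l - 2)*(l - 1)*(l^2 - 2*l + 1) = l*(l - 2)*(l - 1)^2*(l - 1)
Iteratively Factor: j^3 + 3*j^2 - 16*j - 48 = (j + 3)*(j^2 - 16) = (j - 4)*(j + 3)*(j + 4)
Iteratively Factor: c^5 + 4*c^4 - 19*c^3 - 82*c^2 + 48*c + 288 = (c + 3)*(c^4 + c^3 - 22*c^2 - 16*c + 96) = (c + 3)^2*(c^3 - 2*c^2 - 16*c + 32) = (c + 3)^2*(c + 4)*(c^2 - 6*c + 8) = (c - 4)*(c + 3)^2*(c + 4)*(c - 2)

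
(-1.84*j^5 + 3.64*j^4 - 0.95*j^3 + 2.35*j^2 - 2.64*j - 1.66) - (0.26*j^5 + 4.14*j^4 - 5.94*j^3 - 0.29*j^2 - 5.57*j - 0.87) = -2.1*j^5 - 0.5*j^4 + 4.99*j^3 + 2.64*j^2 + 2.93*j - 0.79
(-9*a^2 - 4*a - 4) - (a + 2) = -9*a^2 - 5*a - 6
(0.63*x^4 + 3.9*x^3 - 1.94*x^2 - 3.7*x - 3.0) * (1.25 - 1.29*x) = -0.8127*x^5 - 4.2435*x^4 + 7.3776*x^3 + 2.348*x^2 - 0.755*x - 3.75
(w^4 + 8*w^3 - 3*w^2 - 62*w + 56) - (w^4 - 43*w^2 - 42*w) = 8*w^3 + 40*w^2 - 20*w + 56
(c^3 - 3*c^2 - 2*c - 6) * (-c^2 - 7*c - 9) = -c^5 - 4*c^4 + 14*c^3 + 47*c^2 + 60*c + 54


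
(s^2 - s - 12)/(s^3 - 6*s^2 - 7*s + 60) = 1/(s - 5)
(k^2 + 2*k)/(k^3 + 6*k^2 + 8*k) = 1/(k + 4)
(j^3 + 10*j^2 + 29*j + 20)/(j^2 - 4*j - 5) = (j^2 + 9*j + 20)/(j - 5)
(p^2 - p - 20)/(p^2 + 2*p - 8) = (p - 5)/(p - 2)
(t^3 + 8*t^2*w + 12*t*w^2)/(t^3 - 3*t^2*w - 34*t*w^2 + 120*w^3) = t*(t + 2*w)/(t^2 - 9*t*w + 20*w^2)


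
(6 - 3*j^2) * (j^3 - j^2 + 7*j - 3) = -3*j^5 + 3*j^4 - 15*j^3 + 3*j^2 + 42*j - 18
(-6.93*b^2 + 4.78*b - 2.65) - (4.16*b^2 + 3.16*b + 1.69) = -11.09*b^2 + 1.62*b - 4.34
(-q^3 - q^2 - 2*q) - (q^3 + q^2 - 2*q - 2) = -2*q^3 - 2*q^2 + 2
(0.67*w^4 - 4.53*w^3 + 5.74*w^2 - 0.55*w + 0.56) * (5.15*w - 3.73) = 3.4505*w^5 - 25.8286*w^4 + 46.4579*w^3 - 24.2427*w^2 + 4.9355*w - 2.0888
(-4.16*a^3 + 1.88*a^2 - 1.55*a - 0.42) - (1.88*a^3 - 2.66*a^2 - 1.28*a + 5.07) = -6.04*a^3 + 4.54*a^2 - 0.27*a - 5.49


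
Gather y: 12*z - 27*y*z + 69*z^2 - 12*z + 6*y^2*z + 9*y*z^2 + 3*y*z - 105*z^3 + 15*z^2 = 6*y^2*z + y*(9*z^2 - 24*z) - 105*z^3 + 84*z^2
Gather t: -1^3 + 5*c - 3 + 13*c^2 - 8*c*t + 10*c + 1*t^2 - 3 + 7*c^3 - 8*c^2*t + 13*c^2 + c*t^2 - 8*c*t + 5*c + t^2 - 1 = 7*c^3 + 26*c^2 + 20*c + t^2*(c + 2) + t*(-8*c^2 - 16*c) - 8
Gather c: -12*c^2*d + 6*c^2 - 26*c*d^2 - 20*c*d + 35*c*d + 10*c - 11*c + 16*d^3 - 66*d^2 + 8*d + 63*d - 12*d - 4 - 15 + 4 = c^2*(6 - 12*d) + c*(-26*d^2 + 15*d - 1) + 16*d^3 - 66*d^2 + 59*d - 15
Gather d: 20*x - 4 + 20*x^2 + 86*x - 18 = 20*x^2 + 106*x - 22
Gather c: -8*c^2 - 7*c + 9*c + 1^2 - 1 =-8*c^2 + 2*c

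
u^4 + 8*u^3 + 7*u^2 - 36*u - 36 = (u - 2)*(u + 1)*(u + 3)*(u + 6)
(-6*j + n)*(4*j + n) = -24*j^2 - 2*j*n + n^2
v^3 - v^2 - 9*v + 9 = (v - 3)*(v - 1)*(v + 3)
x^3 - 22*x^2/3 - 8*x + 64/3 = (x - 8)*(x - 4/3)*(x + 2)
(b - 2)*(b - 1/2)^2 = b^3 - 3*b^2 + 9*b/4 - 1/2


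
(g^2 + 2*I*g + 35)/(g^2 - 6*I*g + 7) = (g^2 + 2*I*g + 35)/(g^2 - 6*I*g + 7)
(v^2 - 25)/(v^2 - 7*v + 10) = (v + 5)/(v - 2)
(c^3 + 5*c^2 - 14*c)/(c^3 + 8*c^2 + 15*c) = (c^2 + 5*c - 14)/(c^2 + 8*c + 15)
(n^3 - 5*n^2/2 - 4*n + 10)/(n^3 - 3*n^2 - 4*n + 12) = (n - 5/2)/(n - 3)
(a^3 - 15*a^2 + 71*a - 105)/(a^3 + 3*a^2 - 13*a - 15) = (a^2 - 12*a + 35)/(a^2 + 6*a + 5)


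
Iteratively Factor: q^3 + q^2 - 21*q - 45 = (q + 3)*(q^2 - 2*q - 15) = (q - 5)*(q + 3)*(q + 3)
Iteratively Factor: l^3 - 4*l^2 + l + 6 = (l + 1)*(l^2 - 5*l + 6) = (l - 3)*(l + 1)*(l - 2)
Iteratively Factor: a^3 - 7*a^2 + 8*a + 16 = (a - 4)*(a^2 - 3*a - 4) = (a - 4)*(a + 1)*(a - 4)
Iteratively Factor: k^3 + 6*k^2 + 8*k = (k)*(k^2 + 6*k + 8) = k*(k + 4)*(k + 2)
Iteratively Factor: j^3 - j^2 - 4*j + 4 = (j - 1)*(j^2 - 4) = (j - 1)*(j + 2)*(j - 2)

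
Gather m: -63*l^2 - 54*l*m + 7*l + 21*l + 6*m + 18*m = -63*l^2 + 28*l + m*(24 - 54*l)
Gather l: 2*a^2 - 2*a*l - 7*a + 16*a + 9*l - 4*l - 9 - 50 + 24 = 2*a^2 + 9*a + l*(5 - 2*a) - 35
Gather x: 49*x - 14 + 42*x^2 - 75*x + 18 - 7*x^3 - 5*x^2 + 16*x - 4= -7*x^3 + 37*x^2 - 10*x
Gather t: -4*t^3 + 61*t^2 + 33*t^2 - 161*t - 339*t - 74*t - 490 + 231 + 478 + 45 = -4*t^3 + 94*t^2 - 574*t + 264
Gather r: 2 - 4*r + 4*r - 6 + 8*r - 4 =8*r - 8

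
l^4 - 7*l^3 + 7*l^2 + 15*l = l*(l - 5)*(l - 3)*(l + 1)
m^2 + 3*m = m*(m + 3)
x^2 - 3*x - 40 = (x - 8)*(x + 5)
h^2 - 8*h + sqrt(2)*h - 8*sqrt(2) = (h - 8)*(h + sqrt(2))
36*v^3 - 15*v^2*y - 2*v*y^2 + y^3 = (-3*v + y)^2*(4*v + y)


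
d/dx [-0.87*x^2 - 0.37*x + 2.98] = -1.74*x - 0.37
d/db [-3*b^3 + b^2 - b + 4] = -9*b^2 + 2*b - 1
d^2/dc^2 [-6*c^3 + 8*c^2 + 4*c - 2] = 16 - 36*c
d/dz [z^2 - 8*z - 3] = 2*z - 8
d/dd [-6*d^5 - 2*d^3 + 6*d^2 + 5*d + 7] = -30*d^4 - 6*d^2 + 12*d + 5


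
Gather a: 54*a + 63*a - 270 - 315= 117*a - 585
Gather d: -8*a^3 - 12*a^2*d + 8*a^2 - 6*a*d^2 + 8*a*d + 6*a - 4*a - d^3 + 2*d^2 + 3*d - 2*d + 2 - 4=-8*a^3 + 8*a^2 + 2*a - d^3 + d^2*(2 - 6*a) + d*(-12*a^2 + 8*a + 1) - 2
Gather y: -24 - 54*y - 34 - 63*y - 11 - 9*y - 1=-126*y - 70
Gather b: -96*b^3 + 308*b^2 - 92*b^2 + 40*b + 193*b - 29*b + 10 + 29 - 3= -96*b^3 + 216*b^2 + 204*b + 36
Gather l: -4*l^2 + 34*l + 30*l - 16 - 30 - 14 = -4*l^2 + 64*l - 60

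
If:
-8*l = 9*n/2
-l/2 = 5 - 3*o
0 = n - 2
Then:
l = -9/8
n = 2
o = 71/48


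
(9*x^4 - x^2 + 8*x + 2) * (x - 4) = 9*x^5 - 36*x^4 - x^3 + 12*x^2 - 30*x - 8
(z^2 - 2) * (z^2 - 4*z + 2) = z^4 - 4*z^3 + 8*z - 4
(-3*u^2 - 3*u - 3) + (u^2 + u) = -2*u^2 - 2*u - 3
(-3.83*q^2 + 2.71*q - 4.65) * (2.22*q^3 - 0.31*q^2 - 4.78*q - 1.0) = -8.5026*q^5 + 7.2035*q^4 + 7.1443*q^3 - 7.6823*q^2 + 19.517*q + 4.65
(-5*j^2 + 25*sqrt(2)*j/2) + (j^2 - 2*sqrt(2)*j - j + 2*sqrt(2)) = -4*j^2 - j + 21*sqrt(2)*j/2 + 2*sqrt(2)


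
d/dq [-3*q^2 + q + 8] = 1 - 6*q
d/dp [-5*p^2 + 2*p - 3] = 2 - 10*p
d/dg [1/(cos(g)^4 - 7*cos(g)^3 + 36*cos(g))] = (4*cos(g)^3 - 21*cos(g)^2 + 36)*sin(g)/((cos(g)^3 - 7*cos(g)^2 + 36)^2*cos(g)^2)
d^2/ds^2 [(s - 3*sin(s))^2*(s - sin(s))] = 7*s^2*sin(s) - 28*s*cos(s) + 30*s*cos(2*s) + 6*s - 29*sin(s)/4 + 30*sin(2*s) - 81*sin(3*s)/4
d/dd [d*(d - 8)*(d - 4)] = 3*d^2 - 24*d + 32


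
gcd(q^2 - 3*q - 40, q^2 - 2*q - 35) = q + 5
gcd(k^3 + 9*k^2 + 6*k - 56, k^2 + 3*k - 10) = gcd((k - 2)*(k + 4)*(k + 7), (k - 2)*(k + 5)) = k - 2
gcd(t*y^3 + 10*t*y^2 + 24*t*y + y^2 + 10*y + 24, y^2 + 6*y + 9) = 1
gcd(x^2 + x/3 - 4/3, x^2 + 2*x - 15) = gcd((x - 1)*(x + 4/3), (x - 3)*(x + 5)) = 1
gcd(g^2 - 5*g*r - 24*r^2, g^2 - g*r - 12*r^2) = g + 3*r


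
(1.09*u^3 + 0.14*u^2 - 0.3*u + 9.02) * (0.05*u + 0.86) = 0.0545*u^4 + 0.9444*u^3 + 0.1054*u^2 + 0.193*u + 7.7572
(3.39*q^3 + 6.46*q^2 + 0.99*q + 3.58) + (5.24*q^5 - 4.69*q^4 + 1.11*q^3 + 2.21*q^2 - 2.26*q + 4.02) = 5.24*q^5 - 4.69*q^4 + 4.5*q^3 + 8.67*q^2 - 1.27*q + 7.6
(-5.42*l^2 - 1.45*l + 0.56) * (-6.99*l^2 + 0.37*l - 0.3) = 37.8858*l^4 + 8.1301*l^3 - 2.8249*l^2 + 0.6422*l - 0.168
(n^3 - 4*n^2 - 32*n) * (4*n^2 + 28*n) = 4*n^5 + 12*n^4 - 240*n^3 - 896*n^2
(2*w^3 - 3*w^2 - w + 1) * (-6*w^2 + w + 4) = -12*w^5 + 20*w^4 + 11*w^3 - 19*w^2 - 3*w + 4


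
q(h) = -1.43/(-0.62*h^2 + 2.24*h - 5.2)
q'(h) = -1.43*(1.24*h - 2.24)/(-0.62*h^2 + 2.24*h - 5.2)^2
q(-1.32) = 0.15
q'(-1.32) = 0.06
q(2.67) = 0.39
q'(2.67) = -0.12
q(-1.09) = 0.17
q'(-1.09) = 0.07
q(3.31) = 0.31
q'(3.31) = -0.13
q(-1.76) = 0.13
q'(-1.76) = 0.05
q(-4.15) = 0.06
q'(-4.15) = 0.02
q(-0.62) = 0.21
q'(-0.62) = 0.09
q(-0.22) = 0.25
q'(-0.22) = 0.11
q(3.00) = 0.35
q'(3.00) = -0.13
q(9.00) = 0.04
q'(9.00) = -0.01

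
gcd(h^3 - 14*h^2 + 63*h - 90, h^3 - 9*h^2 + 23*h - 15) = h^2 - 8*h + 15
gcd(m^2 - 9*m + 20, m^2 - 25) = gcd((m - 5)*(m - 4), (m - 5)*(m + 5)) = m - 5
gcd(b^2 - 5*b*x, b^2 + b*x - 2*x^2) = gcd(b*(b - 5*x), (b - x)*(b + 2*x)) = 1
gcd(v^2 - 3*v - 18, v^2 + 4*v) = 1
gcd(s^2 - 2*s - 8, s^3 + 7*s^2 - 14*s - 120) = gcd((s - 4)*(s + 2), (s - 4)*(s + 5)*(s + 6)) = s - 4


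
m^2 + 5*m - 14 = (m - 2)*(m + 7)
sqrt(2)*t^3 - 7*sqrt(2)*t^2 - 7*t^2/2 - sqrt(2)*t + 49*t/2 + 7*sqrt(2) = (t - 7)*(t - 2*sqrt(2))*(sqrt(2)*t + 1/2)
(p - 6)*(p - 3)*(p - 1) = p^3 - 10*p^2 + 27*p - 18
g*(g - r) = g^2 - g*r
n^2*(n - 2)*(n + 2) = n^4 - 4*n^2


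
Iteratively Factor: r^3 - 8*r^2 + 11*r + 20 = (r + 1)*(r^2 - 9*r + 20) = (r - 4)*(r + 1)*(r - 5)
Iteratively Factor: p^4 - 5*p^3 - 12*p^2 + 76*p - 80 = (p - 2)*(p^3 - 3*p^2 - 18*p + 40) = (p - 2)^2*(p^2 - p - 20) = (p - 2)^2*(p + 4)*(p - 5)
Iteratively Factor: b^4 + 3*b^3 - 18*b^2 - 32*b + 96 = (b - 3)*(b^3 + 6*b^2 - 32) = (b - 3)*(b + 4)*(b^2 + 2*b - 8) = (b - 3)*(b - 2)*(b + 4)*(b + 4)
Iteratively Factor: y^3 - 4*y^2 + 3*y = (y)*(y^2 - 4*y + 3) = y*(y - 3)*(y - 1)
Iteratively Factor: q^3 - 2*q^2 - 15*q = (q - 5)*(q^2 + 3*q) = q*(q - 5)*(q + 3)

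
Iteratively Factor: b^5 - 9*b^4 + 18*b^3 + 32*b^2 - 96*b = (b - 4)*(b^4 - 5*b^3 - 2*b^2 + 24*b) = (b - 4)*(b + 2)*(b^3 - 7*b^2 + 12*b) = (b - 4)^2*(b + 2)*(b^2 - 3*b) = (b - 4)^2*(b - 3)*(b + 2)*(b)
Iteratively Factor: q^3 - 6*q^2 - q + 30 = (q - 3)*(q^2 - 3*q - 10) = (q - 5)*(q - 3)*(q + 2)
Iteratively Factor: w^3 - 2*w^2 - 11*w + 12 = (w - 4)*(w^2 + 2*w - 3) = (w - 4)*(w + 3)*(w - 1)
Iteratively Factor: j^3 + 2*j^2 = (j)*(j^2 + 2*j) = j^2*(j + 2)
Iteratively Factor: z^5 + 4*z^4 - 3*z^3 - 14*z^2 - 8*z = (z)*(z^4 + 4*z^3 - 3*z^2 - 14*z - 8) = z*(z + 4)*(z^3 - 3*z - 2) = z*(z + 1)*(z + 4)*(z^2 - z - 2) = z*(z - 2)*(z + 1)*(z + 4)*(z + 1)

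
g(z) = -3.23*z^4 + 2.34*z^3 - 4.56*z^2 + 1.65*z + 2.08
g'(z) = -12.92*z^3 + 7.02*z^2 - 9.12*z + 1.65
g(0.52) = 1.80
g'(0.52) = -3.01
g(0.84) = 0.03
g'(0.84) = -8.72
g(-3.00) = -368.72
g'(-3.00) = 441.03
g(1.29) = -7.30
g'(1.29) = -26.17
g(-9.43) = -27922.88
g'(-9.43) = 11546.12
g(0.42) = 2.04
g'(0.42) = -1.90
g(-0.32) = 0.97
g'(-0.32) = 5.71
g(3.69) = -535.19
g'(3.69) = -585.56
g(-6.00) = -4863.50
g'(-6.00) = 3099.81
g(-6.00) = -4863.50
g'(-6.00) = 3099.81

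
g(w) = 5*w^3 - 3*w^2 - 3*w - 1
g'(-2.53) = 108.19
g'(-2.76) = 127.82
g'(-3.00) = 150.00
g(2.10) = 25.78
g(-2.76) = -120.70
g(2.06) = 23.80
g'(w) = 15*w^2 - 6*w - 3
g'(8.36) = 995.18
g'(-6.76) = 723.02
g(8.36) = 2685.64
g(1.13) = -1.01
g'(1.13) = 9.37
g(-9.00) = -3862.00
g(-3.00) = -154.00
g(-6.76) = -1662.39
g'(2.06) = 48.29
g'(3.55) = 164.74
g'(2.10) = 50.55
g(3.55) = 174.24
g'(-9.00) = 1266.00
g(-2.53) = -93.58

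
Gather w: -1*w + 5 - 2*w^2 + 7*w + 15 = -2*w^2 + 6*w + 20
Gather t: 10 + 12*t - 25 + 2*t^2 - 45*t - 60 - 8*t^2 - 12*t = -6*t^2 - 45*t - 75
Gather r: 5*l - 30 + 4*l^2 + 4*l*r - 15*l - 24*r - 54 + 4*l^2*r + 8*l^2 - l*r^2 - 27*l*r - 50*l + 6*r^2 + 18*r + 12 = 12*l^2 - 60*l + r^2*(6 - l) + r*(4*l^2 - 23*l - 6) - 72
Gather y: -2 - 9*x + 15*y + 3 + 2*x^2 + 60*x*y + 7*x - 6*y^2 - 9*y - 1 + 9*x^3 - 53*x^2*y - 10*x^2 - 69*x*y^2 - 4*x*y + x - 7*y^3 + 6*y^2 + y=9*x^3 - 8*x^2 - 69*x*y^2 - x - 7*y^3 + y*(-53*x^2 + 56*x + 7)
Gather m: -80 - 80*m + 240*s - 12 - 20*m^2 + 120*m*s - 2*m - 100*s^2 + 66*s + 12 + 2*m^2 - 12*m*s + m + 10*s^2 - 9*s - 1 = -18*m^2 + m*(108*s - 81) - 90*s^2 + 297*s - 81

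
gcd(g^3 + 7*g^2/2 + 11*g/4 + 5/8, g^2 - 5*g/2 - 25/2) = g + 5/2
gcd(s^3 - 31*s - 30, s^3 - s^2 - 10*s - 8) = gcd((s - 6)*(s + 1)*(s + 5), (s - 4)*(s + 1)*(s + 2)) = s + 1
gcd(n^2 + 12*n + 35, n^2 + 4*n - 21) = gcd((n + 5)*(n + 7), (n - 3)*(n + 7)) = n + 7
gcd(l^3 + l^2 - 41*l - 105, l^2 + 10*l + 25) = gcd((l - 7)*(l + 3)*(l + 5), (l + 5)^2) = l + 5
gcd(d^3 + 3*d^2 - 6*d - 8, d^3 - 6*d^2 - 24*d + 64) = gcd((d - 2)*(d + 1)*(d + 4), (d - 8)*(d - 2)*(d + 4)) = d^2 + 2*d - 8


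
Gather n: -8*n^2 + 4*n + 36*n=-8*n^2 + 40*n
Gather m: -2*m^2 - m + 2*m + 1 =-2*m^2 + m + 1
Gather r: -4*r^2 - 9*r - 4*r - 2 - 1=-4*r^2 - 13*r - 3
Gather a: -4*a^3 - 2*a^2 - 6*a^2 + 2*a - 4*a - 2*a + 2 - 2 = -4*a^3 - 8*a^2 - 4*a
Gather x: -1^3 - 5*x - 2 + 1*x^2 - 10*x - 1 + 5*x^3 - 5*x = 5*x^3 + x^2 - 20*x - 4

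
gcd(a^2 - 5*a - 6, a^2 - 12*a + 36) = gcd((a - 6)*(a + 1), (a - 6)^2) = a - 6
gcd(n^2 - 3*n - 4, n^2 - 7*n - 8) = n + 1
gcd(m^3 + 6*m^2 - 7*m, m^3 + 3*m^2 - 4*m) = m^2 - m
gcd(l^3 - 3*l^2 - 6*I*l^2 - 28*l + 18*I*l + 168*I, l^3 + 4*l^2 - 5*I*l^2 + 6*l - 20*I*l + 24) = l^2 + l*(4 - 6*I) - 24*I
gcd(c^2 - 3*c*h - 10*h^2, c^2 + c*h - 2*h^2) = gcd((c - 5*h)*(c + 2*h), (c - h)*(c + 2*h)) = c + 2*h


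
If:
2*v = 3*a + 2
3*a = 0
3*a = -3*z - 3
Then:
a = 0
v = 1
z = -1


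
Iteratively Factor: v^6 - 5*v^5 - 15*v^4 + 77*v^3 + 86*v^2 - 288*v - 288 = (v - 4)*(v^5 - v^4 - 19*v^3 + v^2 + 90*v + 72) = (v - 4)*(v + 3)*(v^4 - 4*v^3 - 7*v^2 + 22*v + 24) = (v - 4)^2*(v + 3)*(v^3 - 7*v - 6) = (v - 4)^2*(v - 3)*(v + 3)*(v^2 + 3*v + 2) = (v - 4)^2*(v - 3)*(v + 2)*(v + 3)*(v + 1)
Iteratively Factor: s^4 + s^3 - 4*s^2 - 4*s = (s)*(s^3 + s^2 - 4*s - 4) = s*(s - 2)*(s^2 + 3*s + 2) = s*(s - 2)*(s + 2)*(s + 1)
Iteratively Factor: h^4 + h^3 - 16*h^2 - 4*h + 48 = (h + 4)*(h^3 - 3*h^2 - 4*h + 12) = (h + 2)*(h + 4)*(h^2 - 5*h + 6) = (h - 3)*(h + 2)*(h + 4)*(h - 2)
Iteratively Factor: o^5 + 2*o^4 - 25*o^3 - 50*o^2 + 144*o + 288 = (o - 4)*(o^4 + 6*o^3 - o^2 - 54*o - 72) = (o - 4)*(o - 3)*(o^3 + 9*o^2 + 26*o + 24) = (o - 4)*(o - 3)*(o + 4)*(o^2 + 5*o + 6) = (o - 4)*(o - 3)*(o + 3)*(o + 4)*(o + 2)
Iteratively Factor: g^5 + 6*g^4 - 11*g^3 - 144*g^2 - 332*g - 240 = (g + 4)*(g^4 + 2*g^3 - 19*g^2 - 68*g - 60) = (g + 3)*(g + 4)*(g^3 - g^2 - 16*g - 20) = (g - 5)*(g + 3)*(g + 4)*(g^2 + 4*g + 4) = (g - 5)*(g + 2)*(g + 3)*(g + 4)*(g + 2)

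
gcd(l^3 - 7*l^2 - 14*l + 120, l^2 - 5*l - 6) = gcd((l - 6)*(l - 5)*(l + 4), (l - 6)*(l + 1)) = l - 6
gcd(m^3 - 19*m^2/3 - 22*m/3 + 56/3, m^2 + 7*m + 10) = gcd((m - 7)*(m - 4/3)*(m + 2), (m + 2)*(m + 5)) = m + 2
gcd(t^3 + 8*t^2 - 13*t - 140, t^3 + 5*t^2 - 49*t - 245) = t^2 + 12*t + 35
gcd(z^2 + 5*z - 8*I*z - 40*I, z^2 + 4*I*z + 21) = 1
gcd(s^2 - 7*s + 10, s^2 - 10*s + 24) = 1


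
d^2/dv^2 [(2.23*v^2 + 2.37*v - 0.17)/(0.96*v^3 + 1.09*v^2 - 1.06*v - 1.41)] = (4.110336*v^6 + 13.105152*v^5 + 26.615232*v^4 + 55.021286*v^3 + 58.886196*v^2 + 21.652554*v + 0.877951999999998)/(0.884736*v^9 + 3.013632*v^8 + 0.49104*v^7 - 9.258443*v^6 - 9.394734*v^5 + 7.257405*v^4 + 14.309396*v^3 + 1.748259*v^2 - 6.322158*v - 2.803221)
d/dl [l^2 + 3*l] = 2*l + 3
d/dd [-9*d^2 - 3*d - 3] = -18*d - 3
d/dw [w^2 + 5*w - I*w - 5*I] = 2*w + 5 - I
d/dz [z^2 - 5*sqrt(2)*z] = 2*z - 5*sqrt(2)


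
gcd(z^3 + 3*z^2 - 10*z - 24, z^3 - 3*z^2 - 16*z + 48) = z^2 + z - 12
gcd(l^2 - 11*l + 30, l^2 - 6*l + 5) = l - 5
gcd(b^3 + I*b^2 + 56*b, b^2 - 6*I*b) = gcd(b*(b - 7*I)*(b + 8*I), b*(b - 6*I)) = b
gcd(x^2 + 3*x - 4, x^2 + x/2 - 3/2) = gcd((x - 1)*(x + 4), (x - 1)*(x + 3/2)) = x - 1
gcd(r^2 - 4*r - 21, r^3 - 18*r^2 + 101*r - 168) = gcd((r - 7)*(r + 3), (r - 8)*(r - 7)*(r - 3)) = r - 7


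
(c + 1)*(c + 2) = c^2 + 3*c + 2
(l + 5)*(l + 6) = l^2 + 11*l + 30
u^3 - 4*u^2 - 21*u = u*(u - 7)*(u + 3)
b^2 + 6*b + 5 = (b + 1)*(b + 5)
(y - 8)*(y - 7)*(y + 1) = y^3 - 14*y^2 + 41*y + 56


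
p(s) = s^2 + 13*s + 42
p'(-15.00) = -17.00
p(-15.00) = 72.00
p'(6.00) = 25.00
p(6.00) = 156.00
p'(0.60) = 14.20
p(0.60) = 50.16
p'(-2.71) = 7.58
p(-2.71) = 14.11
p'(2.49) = 17.98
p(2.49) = 80.57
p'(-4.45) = 4.10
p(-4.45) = 3.95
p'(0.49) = 13.98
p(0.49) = 48.61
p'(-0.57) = 11.86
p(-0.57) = 34.91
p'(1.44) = 15.88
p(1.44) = 62.79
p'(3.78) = 20.56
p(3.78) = 105.43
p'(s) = 2*s + 13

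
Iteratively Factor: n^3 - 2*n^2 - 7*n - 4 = (n + 1)*(n^2 - 3*n - 4) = (n + 1)^2*(n - 4)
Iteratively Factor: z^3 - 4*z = (z)*(z^2 - 4) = z*(z - 2)*(z + 2)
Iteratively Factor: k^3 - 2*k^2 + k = (k - 1)*(k^2 - k) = (k - 1)^2*(k)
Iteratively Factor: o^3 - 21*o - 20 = (o + 1)*(o^2 - o - 20) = (o + 1)*(o + 4)*(o - 5)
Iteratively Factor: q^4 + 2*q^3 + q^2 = (q)*(q^3 + 2*q^2 + q) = q*(q + 1)*(q^2 + q) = q^2*(q + 1)*(q + 1)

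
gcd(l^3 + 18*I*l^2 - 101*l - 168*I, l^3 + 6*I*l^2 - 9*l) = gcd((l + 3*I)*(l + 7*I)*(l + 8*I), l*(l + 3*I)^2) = l + 3*I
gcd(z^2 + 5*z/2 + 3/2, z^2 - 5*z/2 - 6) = z + 3/2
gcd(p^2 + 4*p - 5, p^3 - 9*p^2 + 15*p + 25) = 1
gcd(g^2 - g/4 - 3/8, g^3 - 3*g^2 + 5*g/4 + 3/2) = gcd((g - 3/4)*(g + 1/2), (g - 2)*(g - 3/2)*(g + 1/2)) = g + 1/2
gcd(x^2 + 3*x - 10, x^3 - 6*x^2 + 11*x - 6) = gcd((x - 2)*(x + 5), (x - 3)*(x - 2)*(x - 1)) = x - 2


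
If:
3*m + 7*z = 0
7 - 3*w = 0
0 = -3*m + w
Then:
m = 7/9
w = 7/3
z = -1/3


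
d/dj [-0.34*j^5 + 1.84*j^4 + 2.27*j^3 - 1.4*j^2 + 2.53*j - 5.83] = -1.7*j^4 + 7.36*j^3 + 6.81*j^2 - 2.8*j + 2.53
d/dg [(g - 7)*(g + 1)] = 2*g - 6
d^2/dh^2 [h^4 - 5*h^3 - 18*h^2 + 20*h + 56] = 12*h^2 - 30*h - 36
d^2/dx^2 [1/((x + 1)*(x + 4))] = 2*((x + 1)^2 + (x + 1)*(x + 4) + (x + 4)^2)/((x + 1)^3*(x + 4)^3)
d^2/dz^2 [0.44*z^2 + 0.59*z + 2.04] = 0.880000000000000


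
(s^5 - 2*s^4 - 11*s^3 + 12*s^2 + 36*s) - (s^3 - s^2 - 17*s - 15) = s^5 - 2*s^4 - 12*s^3 + 13*s^2 + 53*s + 15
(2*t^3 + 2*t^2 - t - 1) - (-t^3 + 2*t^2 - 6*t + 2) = 3*t^3 + 5*t - 3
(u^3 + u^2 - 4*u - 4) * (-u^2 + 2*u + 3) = -u^5 + u^4 + 9*u^3 - u^2 - 20*u - 12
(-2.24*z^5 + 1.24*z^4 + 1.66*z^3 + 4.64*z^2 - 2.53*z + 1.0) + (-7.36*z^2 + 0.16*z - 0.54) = -2.24*z^5 + 1.24*z^4 + 1.66*z^3 - 2.72*z^2 - 2.37*z + 0.46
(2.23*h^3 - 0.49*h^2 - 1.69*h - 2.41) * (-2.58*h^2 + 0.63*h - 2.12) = -5.7534*h^5 + 2.6691*h^4 - 0.6761*h^3 + 6.1919*h^2 + 2.0645*h + 5.1092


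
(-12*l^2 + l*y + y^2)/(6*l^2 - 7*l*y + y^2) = (-12*l^2 + l*y + y^2)/(6*l^2 - 7*l*y + y^2)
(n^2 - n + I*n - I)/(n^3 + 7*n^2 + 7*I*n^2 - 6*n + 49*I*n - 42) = (n - 1)/(n^2 + n*(7 + 6*I) + 42*I)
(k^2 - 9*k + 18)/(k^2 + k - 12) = (k - 6)/(k + 4)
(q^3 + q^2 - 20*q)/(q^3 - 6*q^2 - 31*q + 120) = q*(q - 4)/(q^2 - 11*q + 24)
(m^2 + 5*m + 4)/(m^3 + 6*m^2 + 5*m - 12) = (m + 1)/(m^2 + 2*m - 3)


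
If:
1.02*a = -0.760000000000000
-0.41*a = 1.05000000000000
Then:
No Solution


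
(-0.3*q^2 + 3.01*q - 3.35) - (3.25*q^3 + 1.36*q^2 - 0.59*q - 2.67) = -3.25*q^3 - 1.66*q^2 + 3.6*q - 0.68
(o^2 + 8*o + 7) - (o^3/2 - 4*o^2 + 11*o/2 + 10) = -o^3/2 + 5*o^2 + 5*o/2 - 3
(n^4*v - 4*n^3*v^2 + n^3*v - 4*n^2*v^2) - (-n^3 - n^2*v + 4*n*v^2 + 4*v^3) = n^4*v - 4*n^3*v^2 + n^3*v + n^3 - 4*n^2*v^2 + n^2*v - 4*n*v^2 - 4*v^3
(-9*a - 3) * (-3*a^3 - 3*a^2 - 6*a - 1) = 27*a^4 + 36*a^3 + 63*a^2 + 27*a + 3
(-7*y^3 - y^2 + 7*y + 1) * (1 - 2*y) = 14*y^4 - 5*y^3 - 15*y^2 + 5*y + 1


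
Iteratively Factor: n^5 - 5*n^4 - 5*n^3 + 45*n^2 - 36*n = (n - 4)*(n^4 - n^3 - 9*n^2 + 9*n) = (n - 4)*(n + 3)*(n^3 - 4*n^2 + 3*n) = (n - 4)*(n - 3)*(n + 3)*(n^2 - n) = n*(n - 4)*(n - 3)*(n + 3)*(n - 1)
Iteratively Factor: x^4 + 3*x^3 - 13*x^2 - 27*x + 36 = (x - 3)*(x^3 + 6*x^2 + 5*x - 12) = (x - 3)*(x - 1)*(x^2 + 7*x + 12) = (x - 3)*(x - 1)*(x + 4)*(x + 3)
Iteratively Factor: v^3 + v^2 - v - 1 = (v + 1)*(v^2 - 1) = (v - 1)*(v + 1)*(v + 1)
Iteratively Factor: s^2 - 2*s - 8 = (s - 4)*(s + 2)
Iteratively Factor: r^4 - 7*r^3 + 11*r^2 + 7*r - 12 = (r - 1)*(r^3 - 6*r^2 + 5*r + 12) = (r - 4)*(r - 1)*(r^2 - 2*r - 3) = (r - 4)*(r - 1)*(r + 1)*(r - 3)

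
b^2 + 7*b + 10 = (b + 2)*(b + 5)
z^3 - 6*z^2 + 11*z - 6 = (z - 3)*(z - 2)*(z - 1)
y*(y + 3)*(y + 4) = y^3 + 7*y^2 + 12*y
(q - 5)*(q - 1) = q^2 - 6*q + 5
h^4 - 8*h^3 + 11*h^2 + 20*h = h*(h - 5)*(h - 4)*(h + 1)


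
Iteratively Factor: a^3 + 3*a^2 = (a)*(a^2 + 3*a) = a^2*(a + 3)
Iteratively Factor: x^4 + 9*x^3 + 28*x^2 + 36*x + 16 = (x + 1)*(x^3 + 8*x^2 + 20*x + 16) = (x + 1)*(x + 4)*(x^2 + 4*x + 4) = (x + 1)*(x + 2)*(x + 4)*(x + 2)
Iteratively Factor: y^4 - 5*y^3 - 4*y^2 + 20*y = (y - 5)*(y^3 - 4*y) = (y - 5)*(y - 2)*(y^2 + 2*y) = (y - 5)*(y - 2)*(y + 2)*(y)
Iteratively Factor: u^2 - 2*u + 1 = (u - 1)*(u - 1)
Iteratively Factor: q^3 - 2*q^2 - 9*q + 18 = (q - 2)*(q^2 - 9) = (q - 2)*(q + 3)*(q - 3)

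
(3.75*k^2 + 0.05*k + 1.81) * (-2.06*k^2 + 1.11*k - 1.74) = -7.725*k^4 + 4.0595*k^3 - 10.1981*k^2 + 1.9221*k - 3.1494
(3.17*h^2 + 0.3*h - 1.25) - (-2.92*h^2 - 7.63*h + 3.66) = 6.09*h^2 + 7.93*h - 4.91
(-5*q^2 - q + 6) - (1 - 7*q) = -5*q^2 + 6*q + 5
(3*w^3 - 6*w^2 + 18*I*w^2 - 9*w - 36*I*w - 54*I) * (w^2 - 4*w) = 3*w^5 - 18*w^4 + 18*I*w^4 + 15*w^3 - 108*I*w^3 + 36*w^2 + 90*I*w^2 + 216*I*w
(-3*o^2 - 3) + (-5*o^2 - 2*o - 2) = -8*o^2 - 2*o - 5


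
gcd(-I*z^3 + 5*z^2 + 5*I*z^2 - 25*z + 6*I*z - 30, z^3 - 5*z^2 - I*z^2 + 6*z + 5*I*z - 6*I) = 1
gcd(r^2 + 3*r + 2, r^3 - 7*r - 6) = r^2 + 3*r + 2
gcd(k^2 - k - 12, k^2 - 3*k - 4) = k - 4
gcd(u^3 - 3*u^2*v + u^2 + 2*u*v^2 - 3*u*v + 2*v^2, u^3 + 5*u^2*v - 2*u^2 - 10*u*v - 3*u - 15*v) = u + 1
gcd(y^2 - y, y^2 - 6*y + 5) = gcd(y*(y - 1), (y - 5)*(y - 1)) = y - 1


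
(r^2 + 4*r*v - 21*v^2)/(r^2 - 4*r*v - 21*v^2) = (-r^2 - 4*r*v + 21*v^2)/(-r^2 + 4*r*v + 21*v^2)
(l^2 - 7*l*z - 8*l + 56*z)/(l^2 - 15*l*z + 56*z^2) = (8 - l)/(-l + 8*z)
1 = 1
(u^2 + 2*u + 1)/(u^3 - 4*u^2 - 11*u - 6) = 1/(u - 6)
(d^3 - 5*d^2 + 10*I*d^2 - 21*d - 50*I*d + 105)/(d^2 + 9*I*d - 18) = (d^2 + d*(-5 + 7*I) - 35*I)/(d + 6*I)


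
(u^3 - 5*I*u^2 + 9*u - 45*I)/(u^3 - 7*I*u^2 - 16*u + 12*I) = (u^2 - 2*I*u + 15)/(u^2 - 4*I*u - 4)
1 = 1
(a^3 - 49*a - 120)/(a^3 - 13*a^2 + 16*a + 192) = (a + 5)/(a - 8)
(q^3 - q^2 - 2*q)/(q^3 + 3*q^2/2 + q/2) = 2*(q - 2)/(2*q + 1)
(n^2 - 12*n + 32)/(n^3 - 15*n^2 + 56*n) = (n - 4)/(n*(n - 7))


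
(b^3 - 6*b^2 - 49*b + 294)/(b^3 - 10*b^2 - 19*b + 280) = (b^2 + b - 42)/(b^2 - 3*b - 40)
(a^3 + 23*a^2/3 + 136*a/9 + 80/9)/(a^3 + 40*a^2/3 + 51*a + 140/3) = (a + 4/3)/(a + 7)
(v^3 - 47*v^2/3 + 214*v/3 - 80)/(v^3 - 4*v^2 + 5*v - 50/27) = 9*(v^2 - 14*v + 48)/(9*v^2 - 21*v + 10)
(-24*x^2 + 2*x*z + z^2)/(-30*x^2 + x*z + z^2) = (4*x - z)/(5*x - z)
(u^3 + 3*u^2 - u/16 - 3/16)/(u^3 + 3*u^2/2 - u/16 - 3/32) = 2*(u + 3)/(2*u + 3)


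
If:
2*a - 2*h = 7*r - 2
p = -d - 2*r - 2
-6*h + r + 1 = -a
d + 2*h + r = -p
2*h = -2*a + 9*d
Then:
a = 10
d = 49/18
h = 9/4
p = -175/18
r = 5/2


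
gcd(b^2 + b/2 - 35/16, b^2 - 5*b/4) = b - 5/4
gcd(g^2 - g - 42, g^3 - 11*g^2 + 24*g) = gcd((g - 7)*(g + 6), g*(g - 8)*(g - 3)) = 1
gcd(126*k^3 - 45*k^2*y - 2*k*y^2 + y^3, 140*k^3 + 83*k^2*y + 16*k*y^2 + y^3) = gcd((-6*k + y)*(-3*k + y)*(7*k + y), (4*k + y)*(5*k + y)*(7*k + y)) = 7*k + y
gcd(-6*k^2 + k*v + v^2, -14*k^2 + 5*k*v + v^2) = -2*k + v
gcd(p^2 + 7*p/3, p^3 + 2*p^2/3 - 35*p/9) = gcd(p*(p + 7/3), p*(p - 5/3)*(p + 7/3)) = p^2 + 7*p/3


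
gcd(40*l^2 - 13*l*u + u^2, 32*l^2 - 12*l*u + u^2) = -8*l + u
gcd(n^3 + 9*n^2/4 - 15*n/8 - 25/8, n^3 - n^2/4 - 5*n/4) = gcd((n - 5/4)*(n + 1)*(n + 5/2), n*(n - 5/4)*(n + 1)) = n^2 - n/4 - 5/4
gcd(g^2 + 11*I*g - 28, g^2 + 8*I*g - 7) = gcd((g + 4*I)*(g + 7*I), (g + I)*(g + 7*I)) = g + 7*I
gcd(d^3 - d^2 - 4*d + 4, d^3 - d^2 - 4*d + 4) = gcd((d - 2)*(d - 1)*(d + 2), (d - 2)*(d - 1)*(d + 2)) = d^3 - d^2 - 4*d + 4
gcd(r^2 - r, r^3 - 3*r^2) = r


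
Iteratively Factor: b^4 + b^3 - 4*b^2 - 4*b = (b + 1)*(b^3 - 4*b) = b*(b + 1)*(b^2 - 4) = b*(b + 1)*(b + 2)*(b - 2)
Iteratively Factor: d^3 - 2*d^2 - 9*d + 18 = (d + 3)*(d^2 - 5*d + 6) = (d - 2)*(d + 3)*(d - 3)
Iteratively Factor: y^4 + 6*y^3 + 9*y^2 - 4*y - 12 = (y + 3)*(y^3 + 3*y^2 - 4) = (y + 2)*(y + 3)*(y^2 + y - 2) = (y + 2)^2*(y + 3)*(y - 1)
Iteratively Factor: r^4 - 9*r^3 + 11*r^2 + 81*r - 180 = (r - 3)*(r^3 - 6*r^2 - 7*r + 60) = (r - 3)*(r + 3)*(r^2 - 9*r + 20) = (r - 4)*(r - 3)*(r + 3)*(r - 5)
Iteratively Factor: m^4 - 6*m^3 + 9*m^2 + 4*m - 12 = (m + 1)*(m^3 - 7*m^2 + 16*m - 12) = (m - 2)*(m + 1)*(m^2 - 5*m + 6) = (m - 3)*(m - 2)*(m + 1)*(m - 2)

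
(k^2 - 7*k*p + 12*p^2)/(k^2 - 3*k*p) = (k - 4*p)/k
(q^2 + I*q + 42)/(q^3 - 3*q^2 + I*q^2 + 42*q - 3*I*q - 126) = 1/(q - 3)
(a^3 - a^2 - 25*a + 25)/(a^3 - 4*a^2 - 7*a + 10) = (a + 5)/(a + 2)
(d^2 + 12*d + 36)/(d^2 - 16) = (d^2 + 12*d + 36)/(d^2 - 16)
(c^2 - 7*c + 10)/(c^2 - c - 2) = (c - 5)/(c + 1)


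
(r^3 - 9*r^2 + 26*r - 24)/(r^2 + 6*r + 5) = (r^3 - 9*r^2 + 26*r - 24)/(r^2 + 6*r + 5)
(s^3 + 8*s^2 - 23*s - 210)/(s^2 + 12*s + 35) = (s^2 + s - 30)/(s + 5)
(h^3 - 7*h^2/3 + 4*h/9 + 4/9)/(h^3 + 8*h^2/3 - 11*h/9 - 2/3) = (h - 2)/(h + 3)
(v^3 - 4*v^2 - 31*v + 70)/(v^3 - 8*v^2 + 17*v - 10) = (v^2 - 2*v - 35)/(v^2 - 6*v + 5)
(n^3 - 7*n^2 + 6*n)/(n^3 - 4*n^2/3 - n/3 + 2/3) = 3*n*(n - 6)/(3*n^2 - n - 2)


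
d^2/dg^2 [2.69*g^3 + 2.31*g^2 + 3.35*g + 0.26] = 16.14*g + 4.62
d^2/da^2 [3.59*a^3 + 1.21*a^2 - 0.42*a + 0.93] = 21.54*a + 2.42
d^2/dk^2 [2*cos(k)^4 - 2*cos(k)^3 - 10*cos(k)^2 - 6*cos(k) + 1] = -32*sin(k)^4 + 15*cos(k)/2 + 9*cos(3*k)/2 + 12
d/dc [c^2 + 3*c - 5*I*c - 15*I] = 2*c + 3 - 5*I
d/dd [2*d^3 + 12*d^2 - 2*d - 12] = 6*d^2 + 24*d - 2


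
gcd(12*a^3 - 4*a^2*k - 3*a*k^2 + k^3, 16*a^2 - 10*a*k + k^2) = 2*a - k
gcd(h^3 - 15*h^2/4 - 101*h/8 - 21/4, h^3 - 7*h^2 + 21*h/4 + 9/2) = h^2 - 11*h/2 - 3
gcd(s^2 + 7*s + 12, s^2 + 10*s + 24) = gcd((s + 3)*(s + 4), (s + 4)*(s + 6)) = s + 4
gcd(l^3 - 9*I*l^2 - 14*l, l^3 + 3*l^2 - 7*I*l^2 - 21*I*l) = l^2 - 7*I*l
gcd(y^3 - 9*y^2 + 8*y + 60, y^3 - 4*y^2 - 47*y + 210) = y^2 - 11*y + 30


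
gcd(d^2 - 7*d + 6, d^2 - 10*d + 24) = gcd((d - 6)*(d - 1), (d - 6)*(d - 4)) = d - 6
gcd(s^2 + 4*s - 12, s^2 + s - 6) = s - 2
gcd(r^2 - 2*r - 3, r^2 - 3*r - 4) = r + 1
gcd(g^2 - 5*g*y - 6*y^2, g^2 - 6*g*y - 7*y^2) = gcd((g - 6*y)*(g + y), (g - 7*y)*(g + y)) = g + y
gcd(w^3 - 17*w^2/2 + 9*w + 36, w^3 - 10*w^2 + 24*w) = w^2 - 10*w + 24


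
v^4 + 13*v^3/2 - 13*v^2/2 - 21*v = v*(v - 2)*(v + 3/2)*(v + 7)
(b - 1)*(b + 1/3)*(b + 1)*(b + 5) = b^4 + 16*b^3/3 + 2*b^2/3 - 16*b/3 - 5/3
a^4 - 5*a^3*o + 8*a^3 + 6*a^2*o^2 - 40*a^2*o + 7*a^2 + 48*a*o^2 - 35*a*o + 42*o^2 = (a + 1)*(a + 7)*(a - 3*o)*(a - 2*o)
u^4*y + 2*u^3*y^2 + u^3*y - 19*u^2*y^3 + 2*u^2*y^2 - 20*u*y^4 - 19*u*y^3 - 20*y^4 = (u - 4*y)*(u + y)*(u + 5*y)*(u*y + y)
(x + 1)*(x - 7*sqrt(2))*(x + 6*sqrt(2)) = x^3 - sqrt(2)*x^2 + x^2 - 84*x - sqrt(2)*x - 84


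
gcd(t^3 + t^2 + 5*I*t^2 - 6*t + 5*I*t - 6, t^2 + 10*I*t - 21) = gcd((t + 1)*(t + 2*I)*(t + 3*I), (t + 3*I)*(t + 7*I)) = t + 3*I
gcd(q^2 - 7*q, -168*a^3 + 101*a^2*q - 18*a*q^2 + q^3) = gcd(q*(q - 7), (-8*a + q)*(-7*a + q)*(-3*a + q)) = 1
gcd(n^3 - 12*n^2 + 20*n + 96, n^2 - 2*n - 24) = n - 6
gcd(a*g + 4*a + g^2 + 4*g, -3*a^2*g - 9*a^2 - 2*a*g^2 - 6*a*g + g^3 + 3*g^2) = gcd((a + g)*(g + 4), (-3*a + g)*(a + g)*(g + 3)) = a + g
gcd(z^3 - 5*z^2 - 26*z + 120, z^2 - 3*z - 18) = z - 6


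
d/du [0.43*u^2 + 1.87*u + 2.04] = 0.86*u + 1.87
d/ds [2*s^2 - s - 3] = 4*s - 1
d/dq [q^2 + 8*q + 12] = 2*q + 8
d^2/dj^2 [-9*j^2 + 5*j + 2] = -18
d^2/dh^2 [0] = 0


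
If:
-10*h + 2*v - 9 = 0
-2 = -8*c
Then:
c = 1/4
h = v/5 - 9/10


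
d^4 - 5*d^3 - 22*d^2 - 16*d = d*(d - 8)*(d + 1)*(d + 2)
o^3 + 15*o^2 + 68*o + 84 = (o + 2)*(o + 6)*(o + 7)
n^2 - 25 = (n - 5)*(n + 5)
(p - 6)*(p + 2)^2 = p^3 - 2*p^2 - 20*p - 24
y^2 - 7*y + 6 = (y - 6)*(y - 1)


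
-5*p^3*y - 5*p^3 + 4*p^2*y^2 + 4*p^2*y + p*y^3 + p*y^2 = (-p + y)*(5*p + y)*(p*y + p)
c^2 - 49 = (c - 7)*(c + 7)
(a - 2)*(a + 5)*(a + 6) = a^3 + 9*a^2 + 8*a - 60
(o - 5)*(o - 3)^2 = o^3 - 11*o^2 + 39*o - 45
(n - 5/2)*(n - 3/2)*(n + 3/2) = n^3 - 5*n^2/2 - 9*n/4 + 45/8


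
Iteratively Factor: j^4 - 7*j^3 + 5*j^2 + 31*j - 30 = (j - 3)*(j^3 - 4*j^2 - 7*j + 10) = (j - 3)*(j + 2)*(j^2 - 6*j + 5) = (j - 3)*(j - 1)*(j + 2)*(j - 5)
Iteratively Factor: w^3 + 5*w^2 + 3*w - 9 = (w - 1)*(w^2 + 6*w + 9) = (w - 1)*(w + 3)*(w + 3)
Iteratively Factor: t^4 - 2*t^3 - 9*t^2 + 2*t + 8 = (t + 1)*(t^3 - 3*t^2 - 6*t + 8) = (t + 1)*(t + 2)*(t^2 - 5*t + 4) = (t - 4)*(t + 1)*(t + 2)*(t - 1)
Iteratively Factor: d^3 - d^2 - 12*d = (d - 4)*(d^2 + 3*d) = d*(d - 4)*(d + 3)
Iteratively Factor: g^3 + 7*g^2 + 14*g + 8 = (g + 1)*(g^2 + 6*g + 8) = (g + 1)*(g + 2)*(g + 4)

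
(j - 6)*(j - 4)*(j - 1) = j^3 - 11*j^2 + 34*j - 24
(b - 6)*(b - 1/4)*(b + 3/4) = b^3 - 11*b^2/2 - 51*b/16 + 9/8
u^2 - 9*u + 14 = (u - 7)*(u - 2)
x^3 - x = x*(x - 1)*(x + 1)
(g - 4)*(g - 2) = g^2 - 6*g + 8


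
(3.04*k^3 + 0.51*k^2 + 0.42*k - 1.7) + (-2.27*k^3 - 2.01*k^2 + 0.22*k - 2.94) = 0.77*k^3 - 1.5*k^2 + 0.64*k - 4.64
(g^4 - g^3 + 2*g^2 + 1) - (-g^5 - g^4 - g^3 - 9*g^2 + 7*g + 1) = g^5 + 2*g^4 + 11*g^2 - 7*g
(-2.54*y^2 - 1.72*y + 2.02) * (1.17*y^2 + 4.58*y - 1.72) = -2.9718*y^4 - 13.6456*y^3 - 1.1454*y^2 + 12.21*y - 3.4744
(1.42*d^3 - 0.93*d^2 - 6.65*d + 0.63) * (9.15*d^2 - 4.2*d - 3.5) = 12.993*d^5 - 14.4735*d^4 - 61.9115*d^3 + 36.9495*d^2 + 20.629*d - 2.205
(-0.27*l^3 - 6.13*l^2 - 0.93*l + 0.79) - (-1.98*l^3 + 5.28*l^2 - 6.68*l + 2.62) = 1.71*l^3 - 11.41*l^2 + 5.75*l - 1.83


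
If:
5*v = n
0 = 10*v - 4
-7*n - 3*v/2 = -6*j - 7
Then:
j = 19/15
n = 2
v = 2/5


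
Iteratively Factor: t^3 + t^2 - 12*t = (t + 4)*(t^2 - 3*t) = (t - 3)*(t + 4)*(t)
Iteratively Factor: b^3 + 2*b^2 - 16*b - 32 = (b - 4)*(b^2 + 6*b + 8) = (b - 4)*(b + 2)*(b + 4)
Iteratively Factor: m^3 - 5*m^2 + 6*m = (m - 2)*(m^2 - 3*m) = (m - 3)*(m - 2)*(m)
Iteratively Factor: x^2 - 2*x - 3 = (x - 3)*(x + 1)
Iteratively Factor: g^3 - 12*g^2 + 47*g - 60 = (g - 5)*(g^2 - 7*g + 12) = (g - 5)*(g - 3)*(g - 4)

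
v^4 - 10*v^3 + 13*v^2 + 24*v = v*(v - 8)*(v - 3)*(v + 1)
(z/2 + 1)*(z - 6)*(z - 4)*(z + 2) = z^4/2 - 3*z^3 - 6*z^2 + 28*z + 48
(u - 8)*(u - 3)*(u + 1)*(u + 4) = u^4 - 6*u^3 - 27*u^2 + 76*u + 96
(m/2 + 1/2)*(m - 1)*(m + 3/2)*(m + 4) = m^4/2 + 11*m^3/4 + 5*m^2/2 - 11*m/4 - 3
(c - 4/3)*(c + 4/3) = c^2 - 16/9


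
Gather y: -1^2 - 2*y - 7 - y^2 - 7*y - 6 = -y^2 - 9*y - 14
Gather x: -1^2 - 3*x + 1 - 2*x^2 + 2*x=-2*x^2 - x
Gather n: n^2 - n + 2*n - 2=n^2 + n - 2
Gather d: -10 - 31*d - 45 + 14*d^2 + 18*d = 14*d^2 - 13*d - 55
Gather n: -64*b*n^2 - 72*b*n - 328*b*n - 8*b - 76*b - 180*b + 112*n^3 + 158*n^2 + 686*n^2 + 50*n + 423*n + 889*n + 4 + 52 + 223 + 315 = -264*b + 112*n^3 + n^2*(844 - 64*b) + n*(1362 - 400*b) + 594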